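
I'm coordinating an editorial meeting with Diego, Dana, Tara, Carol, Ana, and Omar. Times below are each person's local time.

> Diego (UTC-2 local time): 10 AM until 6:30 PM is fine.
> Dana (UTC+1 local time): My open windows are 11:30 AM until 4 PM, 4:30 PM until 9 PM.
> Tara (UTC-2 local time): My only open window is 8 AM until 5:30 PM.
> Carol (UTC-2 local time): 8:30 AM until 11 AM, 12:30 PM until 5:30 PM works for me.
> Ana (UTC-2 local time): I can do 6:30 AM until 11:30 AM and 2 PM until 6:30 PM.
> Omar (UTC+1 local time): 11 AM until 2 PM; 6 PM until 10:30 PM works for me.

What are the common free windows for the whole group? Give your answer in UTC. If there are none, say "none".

Diego in UTC: 12:00-20:30 (add 2h to convert from UTC-2).
Dana in UTC: 10:30-15:00, 15:30-20:00 (subtract 1h to convert from UTC+1).
Tara in UTC: 10:00-19:30 (add 2h to convert from UTC-2).
Carol in UTC: 10:30-13:00, 14:30-19:30 (add 2h to convert from UTC-2).
Ana in UTC: 08:30-13:30, 16:00-20:30 (add 2h to convert from UTC-2).
Omar in UTC: 10:00-13:00, 17:00-21:30 (subtract 1h to convert from UTC+1).
Diego ∩ Dana: 12:00-15:00, 15:30-20:00.
Diego ∩ Dana ∩ Tara: 12:00-15:00, 15:30-19:30.
Diego ∩ Dana ∩ Tara ∩ Carol: 12:00-13:00, 14:30-15:00, 15:30-19:30.
Diego ∩ Dana ∩ Tara ∩ Carol ∩ Ana: 12:00-13:00, 16:00-19:30.
Diego ∩ Dana ∩ Tara ∩ Carol ∩ Ana ∩ Omar: 12:00-13:00, 17:00-19:30.

12:00-13:00, 17:00-19:30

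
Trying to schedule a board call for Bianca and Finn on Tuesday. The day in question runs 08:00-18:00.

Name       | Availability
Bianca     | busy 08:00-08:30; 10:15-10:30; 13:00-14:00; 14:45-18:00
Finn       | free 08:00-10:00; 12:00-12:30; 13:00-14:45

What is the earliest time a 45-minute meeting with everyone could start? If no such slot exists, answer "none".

08:30

Bianca free: 08:30-10:15, 10:30-13:00, 14:00-14:45 (invert busy blocks within the working day).
Finn free: 08:00-10:00, 12:00-12:30, 13:00-14:45.
Bianca ∩ Finn: 08:30-10:00, 12:00-12:30, 14:00-14:45.
The first common window of at least 45 minutes is 08:30-10:00, so the earliest start is 08:30.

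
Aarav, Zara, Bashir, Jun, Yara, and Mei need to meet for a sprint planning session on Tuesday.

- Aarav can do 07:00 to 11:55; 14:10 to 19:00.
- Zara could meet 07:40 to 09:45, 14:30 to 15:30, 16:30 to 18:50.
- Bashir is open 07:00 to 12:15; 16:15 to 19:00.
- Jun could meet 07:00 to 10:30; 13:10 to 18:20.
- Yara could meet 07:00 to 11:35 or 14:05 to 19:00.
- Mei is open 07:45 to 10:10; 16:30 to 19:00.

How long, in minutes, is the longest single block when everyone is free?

120

Aarav ∩ Zara: 07:40-09:45, 14:30-15:30, 16:30-18:50.
Aarav ∩ Zara ∩ Bashir: 07:40-09:45, 16:30-18:50.
Aarav ∩ Zara ∩ Bashir ∩ Jun: 07:40-09:45, 16:30-18:20.
Aarav ∩ Zara ∩ Bashir ∩ Jun ∩ Yara: 07:40-09:45, 16:30-18:20.
Aarav ∩ Zara ∩ Bashir ∩ Jun ∩ Yara ∩ Mei: 07:45-09:45, 16:30-18:20.
The longest is 07:45-09:45 at 120 minutes.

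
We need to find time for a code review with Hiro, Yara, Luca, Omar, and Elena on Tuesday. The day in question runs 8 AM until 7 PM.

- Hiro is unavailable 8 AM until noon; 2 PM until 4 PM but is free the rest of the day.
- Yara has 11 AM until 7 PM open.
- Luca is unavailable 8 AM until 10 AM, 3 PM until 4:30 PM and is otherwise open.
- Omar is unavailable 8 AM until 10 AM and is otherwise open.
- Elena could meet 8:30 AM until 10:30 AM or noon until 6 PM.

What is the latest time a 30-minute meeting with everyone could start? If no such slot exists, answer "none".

Hiro free: 12:00-14:00, 16:00-19:00 (invert busy blocks within the working day).
Yara free: 11:00-19:00.
Luca free: 10:00-15:00, 16:30-19:00 (invert busy blocks within the working day).
Omar free: 10:00-19:00 (invert busy blocks within the working day).
Elena free: 08:30-10:30, 12:00-18:00.
Hiro ∩ Yara: 12:00-14:00, 16:00-19:00.
Hiro ∩ Yara ∩ Luca: 12:00-14:00, 16:30-19:00.
Hiro ∩ Yara ∩ Luca ∩ Omar: 12:00-14:00, 16:30-19:00.
Hiro ∩ Yara ∩ Luca ∩ Omar ∩ Elena: 12:00-14:00, 16:30-18:00.
The last common window of at least 30 minutes is 16:30-18:00; a 30-minute meeting can start as late as 17:30 and still end by 18:00.

17:30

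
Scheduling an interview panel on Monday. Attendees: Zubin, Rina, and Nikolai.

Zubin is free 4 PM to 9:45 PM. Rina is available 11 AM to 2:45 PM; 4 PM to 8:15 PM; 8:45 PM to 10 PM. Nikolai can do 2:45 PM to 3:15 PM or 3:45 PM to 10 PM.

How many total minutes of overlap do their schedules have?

315

Zubin ∩ Rina: 16:00-20:15, 20:45-21:45.
Zubin ∩ Rina ∩ Nikolai: 16:00-20:15, 20:45-21:45.
So the common availability across everyone is 16:00-20:15, 20:45-21:45.
Summing the common windows: 255 + 60 = 315 minutes.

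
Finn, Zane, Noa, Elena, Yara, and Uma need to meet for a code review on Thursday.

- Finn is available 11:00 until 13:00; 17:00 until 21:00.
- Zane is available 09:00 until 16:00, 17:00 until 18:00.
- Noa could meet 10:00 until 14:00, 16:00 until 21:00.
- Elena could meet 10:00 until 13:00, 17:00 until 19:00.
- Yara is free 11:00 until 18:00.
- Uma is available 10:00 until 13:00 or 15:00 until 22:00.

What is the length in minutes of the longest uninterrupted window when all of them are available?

Finn ∩ Zane: 11:00-13:00, 17:00-18:00.
Finn ∩ Zane ∩ Noa: 11:00-13:00, 17:00-18:00.
Finn ∩ Zane ∩ Noa ∩ Elena: 11:00-13:00, 17:00-18:00.
Finn ∩ Zane ∩ Noa ∩ Elena ∩ Yara: 11:00-13:00, 17:00-18:00.
Finn ∩ Zane ∩ Noa ∩ Elena ∩ Yara ∩ Uma: 11:00-13:00, 17:00-18:00.
The longest is 11:00-13:00 at 120 minutes.

120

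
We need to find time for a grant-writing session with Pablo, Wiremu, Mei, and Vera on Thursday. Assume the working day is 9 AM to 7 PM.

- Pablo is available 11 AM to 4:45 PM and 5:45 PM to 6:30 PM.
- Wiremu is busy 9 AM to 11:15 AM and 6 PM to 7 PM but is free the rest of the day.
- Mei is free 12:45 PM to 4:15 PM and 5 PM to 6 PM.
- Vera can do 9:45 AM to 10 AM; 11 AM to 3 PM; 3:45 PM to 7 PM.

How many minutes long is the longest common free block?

Pablo free: 11:00-16:45, 17:45-18:30.
Wiremu free: 11:15-18:00 (invert busy blocks within the working day).
Mei free: 12:45-16:15, 17:00-18:00.
Vera free: 09:45-10:00, 11:00-15:00, 15:45-19:00.
Pablo ∩ Wiremu: 11:15-16:45, 17:45-18:00.
Pablo ∩ Wiremu ∩ Mei: 12:45-16:15, 17:45-18:00.
Pablo ∩ Wiremu ∩ Mei ∩ Vera: 12:45-15:00, 15:45-16:15, 17:45-18:00.
The longest is 12:45-15:00 at 135 minutes.

135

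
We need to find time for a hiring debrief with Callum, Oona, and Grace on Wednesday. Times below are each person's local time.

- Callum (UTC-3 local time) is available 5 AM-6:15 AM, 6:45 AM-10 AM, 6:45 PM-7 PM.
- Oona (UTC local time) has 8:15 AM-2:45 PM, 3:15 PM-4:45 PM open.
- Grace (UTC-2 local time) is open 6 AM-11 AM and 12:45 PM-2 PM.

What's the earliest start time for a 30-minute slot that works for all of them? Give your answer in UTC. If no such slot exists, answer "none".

08:15

Callum in UTC: 08:00-09:15, 09:45-13:00, 21:45-22:00 (add 3h to convert from UTC-3).
Oona in UTC: 08:15-14:45, 15:15-16:45.
Grace in UTC: 08:00-13:00, 14:45-16:00 (add 2h to convert from UTC-2).
Callum ∩ Oona: 08:15-09:15, 09:45-13:00.
Callum ∩ Oona ∩ Grace: 08:15-09:15, 09:45-13:00.
The first common window of at least 30 minutes is 08:15-09:15, so the earliest start is 08:15.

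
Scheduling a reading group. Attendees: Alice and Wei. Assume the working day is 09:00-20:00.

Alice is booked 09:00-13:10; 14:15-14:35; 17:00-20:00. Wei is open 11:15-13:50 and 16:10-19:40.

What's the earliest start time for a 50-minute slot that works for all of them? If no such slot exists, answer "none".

Alice free: 13:10-14:15, 14:35-17:00 (invert busy blocks within the working day).
Wei free: 11:15-13:50, 16:10-19:40.
Alice ∩ Wei: 13:10-13:50, 16:10-17:00.
The first common window of at least 50 minutes is 16:10-17:00, so the earliest start is 16:10.

16:10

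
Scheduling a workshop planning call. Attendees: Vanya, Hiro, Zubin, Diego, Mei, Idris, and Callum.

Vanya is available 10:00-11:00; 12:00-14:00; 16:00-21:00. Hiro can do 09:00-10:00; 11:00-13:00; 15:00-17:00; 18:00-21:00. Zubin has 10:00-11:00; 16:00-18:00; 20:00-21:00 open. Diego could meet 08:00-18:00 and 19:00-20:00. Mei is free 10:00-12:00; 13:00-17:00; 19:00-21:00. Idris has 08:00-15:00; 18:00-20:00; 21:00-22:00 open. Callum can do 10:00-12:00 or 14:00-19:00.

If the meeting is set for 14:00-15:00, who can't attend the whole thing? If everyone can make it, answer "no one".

Vanya: not fully free for 14:00-15:00. Hiro: not fully free for 14:00-15:00. Zubin: not fully free for 14:00-15:00. Diego: free for 14:00-15:00. Mei: free for 14:00-15:00. Idris: free for 14:00-15:00. Callum: free for 14:00-15:00.

Hiro, Vanya, Zubin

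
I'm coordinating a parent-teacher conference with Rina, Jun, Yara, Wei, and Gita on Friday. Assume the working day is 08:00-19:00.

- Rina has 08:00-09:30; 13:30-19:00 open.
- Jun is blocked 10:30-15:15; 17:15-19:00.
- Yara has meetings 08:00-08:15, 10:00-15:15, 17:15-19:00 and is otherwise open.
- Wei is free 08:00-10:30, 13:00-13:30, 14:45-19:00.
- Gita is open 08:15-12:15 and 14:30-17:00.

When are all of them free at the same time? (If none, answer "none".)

Rina free: 08:00-09:30, 13:30-19:00.
Jun free: 08:00-10:30, 15:15-17:15 (invert busy blocks within the working day).
Yara free: 08:15-10:00, 15:15-17:15 (invert busy blocks within the working day).
Wei free: 08:00-10:30, 13:00-13:30, 14:45-19:00.
Gita free: 08:15-12:15, 14:30-17:00.
Rina ∩ Jun: 08:00-09:30, 15:15-17:15.
Rina ∩ Jun ∩ Yara: 08:15-09:30, 15:15-17:15.
Rina ∩ Jun ∩ Yara ∩ Wei: 08:15-09:30, 15:15-17:15.
Rina ∩ Jun ∩ Yara ∩ Wei ∩ Gita: 08:15-09:30, 15:15-17:00.

08:15-09:30, 15:15-17:00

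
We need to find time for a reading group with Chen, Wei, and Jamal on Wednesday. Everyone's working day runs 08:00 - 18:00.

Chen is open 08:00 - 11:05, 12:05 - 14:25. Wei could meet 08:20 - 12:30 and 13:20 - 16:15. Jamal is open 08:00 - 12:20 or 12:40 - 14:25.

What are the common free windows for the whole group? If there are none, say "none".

08:20-11:05, 12:05-12:20, 13:20-14:25

Chen ∩ Wei: 08:20-11:05, 12:05-12:30, 13:20-14:25.
Chen ∩ Wei ∩ Jamal: 08:20-11:05, 12:05-12:20, 13:20-14:25.
So the common availability across everyone is 08:20-11:05, 12:05-12:20, 13:20-14:25.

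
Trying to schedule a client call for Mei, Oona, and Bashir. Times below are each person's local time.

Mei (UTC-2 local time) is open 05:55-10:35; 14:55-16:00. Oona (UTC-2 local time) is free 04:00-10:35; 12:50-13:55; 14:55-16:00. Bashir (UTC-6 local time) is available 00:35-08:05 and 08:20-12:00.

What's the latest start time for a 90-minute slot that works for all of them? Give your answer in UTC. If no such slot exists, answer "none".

Mei in UTC: 07:55-12:35, 16:55-18:00 (add 2h to convert from UTC-2).
Oona in UTC: 06:00-12:35, 14:50-15:55, 16:55-18:00 (add 2h to convert from UTC-2).
Bashir in UTC: 06:35-14:05, 14:20-18:00 (add 6h to convert from UTC-6).
Mei ∩ Oona: 07:55-12:35, 16:55-18:00.
Mei ∩ Oona ∩ Bashir: 07:55-12:35, 16:55-18:00.
The last common window of at least 90 minutes is 07:55-12:35; a 90-minute meeting can start as late as 11:05 and still end by 12:35.

11:05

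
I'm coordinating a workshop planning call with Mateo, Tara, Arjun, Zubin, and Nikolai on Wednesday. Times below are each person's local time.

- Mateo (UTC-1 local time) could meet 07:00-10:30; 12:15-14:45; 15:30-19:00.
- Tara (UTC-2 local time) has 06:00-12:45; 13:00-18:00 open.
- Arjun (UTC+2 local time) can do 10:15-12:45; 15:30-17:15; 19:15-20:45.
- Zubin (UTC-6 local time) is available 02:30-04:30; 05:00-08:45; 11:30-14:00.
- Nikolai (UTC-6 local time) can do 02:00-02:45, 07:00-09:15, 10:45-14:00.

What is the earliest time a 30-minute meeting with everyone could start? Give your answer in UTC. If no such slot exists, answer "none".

Mateo in UTC: 08:00-11:30, 13:15-15:45, 16:30-20:00 (add 1h to convert from UTC-1).
Tara in UTC: 08:00-14:45, 15:00-20:00 (add 2h to convert from UTC-2).
Arjun in UTC: 08:15-10:45, 13:30-15:15, 17:15-18:45 (subtract 2h to convert from UTC+2).
Zubin in UTC: 08:30-10:30, 11:00-14:45, 17:30-20:00 (add 6h to convert from UTC-6).
Nikolai in UTC: 08:00-08:45, 13:00-15:15, 16:45-20:00 (add 6h to convert from UTC-6).
Mateo ∩ Tara: 08:00-11:30, 13:15-14:45, 15:00-15:45, 16:30-20:00.
Mateo ∩ Tara ∩ Arjun: 08:15-10:45, 13:30-14:45, 15:00-15:15, 17:15-18:45.
Mateo ∩ Tara ∩ Arjun ∩ Zubin: 08:30-10:30, 13:30-14:45, 17:30-18:45.
Mateo ∩ Tara ∩ Arjun ∩ Zubin ∩ Nikolai: 08:30-08:45, 13:30-14:45, 17:30-18:45.
The first common window of at least 30 minutes is 13:30-14:45, so the earliest start is 13:30.

13:30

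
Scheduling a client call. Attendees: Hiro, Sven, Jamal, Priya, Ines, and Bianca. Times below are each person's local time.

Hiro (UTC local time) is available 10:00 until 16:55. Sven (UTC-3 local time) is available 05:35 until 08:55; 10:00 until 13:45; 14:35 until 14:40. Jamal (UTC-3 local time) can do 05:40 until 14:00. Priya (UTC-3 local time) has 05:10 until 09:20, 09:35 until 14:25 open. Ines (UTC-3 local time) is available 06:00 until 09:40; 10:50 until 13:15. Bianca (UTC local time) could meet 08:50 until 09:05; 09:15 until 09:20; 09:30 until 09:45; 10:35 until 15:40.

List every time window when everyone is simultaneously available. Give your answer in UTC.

10:35-11:55, 13:50-15:40

Hiro in UTC: 10:00-16:55.
Sven in UTC: 08:35-11:55, 13:00-16:45, 17:35-17:40 (add 3h to convert from UTC-3).
Jamal in UTC: 08:40-17:00 (add 3h to convert from UTC-3).
Priya in UTC: 08:10-12:20, 12:35-17:25 (add 3h to convert from UTC-3).
Ines in UTC: 09:00-12:40, 13:50-16:15 (add 3h to convert from UTC-3).
Bianca in UTC: 08:50-09:05, 09:15-09:20, 09:30-09:45, 10:35-15:40.
Hiro ∩ Sven: 10:00-11:55, 13:00-16:45.
Hiro ∩ Sven ∩ Jamal: 10:00-11:55, 13:00-16:45.
Hiro ∩ Sven ∩ Jamal ∩ Priya: 10:00-11:55, 13:00-16:45.
Hiro ∩ Sven ∩ Jamal ∩ Priya ∩ Ines: 10:00-11:55, 13:50-16:15.
Hiro ∩ Sven ∩ Jamal ∩ Priya ∩ Ines ∩ Bianca: 10:35-11:55, 13:50-15:40.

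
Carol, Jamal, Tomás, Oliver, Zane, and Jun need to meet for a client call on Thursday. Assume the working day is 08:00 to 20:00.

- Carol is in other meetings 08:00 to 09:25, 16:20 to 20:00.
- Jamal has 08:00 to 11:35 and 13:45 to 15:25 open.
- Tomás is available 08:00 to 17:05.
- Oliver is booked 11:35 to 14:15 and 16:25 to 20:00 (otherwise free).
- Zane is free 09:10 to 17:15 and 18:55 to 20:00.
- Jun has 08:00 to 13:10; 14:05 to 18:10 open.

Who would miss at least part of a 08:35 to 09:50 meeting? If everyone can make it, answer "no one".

Carol free: 09:25-16:20 (invert busy blocks within the working day).
Jamal free: 08:00-11:35, 13:45-15:25.
Tomás free: 08:00-17:05.
Oliver free: 08:00-11:35, 14:15-16:25 (invert busy blocks within the working day).
Zane free: 09:10-17:15, 18:55-20:00.
Jun free: 08:00-13:10, 14:05-18:10.
Carol: not fully free for 08:35-09:50. Jamal: free for 08:35-09:50. Tomás: free for 08:35-09:50. Oliver: free for 08:35-09:50. Zane: not fully free for 08:35-09:50. Jun: free for 08:35-09:50.

Carol, Zane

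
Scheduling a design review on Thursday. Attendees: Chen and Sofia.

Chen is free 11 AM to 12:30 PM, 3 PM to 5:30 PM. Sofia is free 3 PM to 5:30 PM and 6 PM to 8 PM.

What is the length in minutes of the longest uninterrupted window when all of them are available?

150

Chen ∩ Sofia: 15:00-17:30.
The longest is 15:00-17:30 at 150 minutes.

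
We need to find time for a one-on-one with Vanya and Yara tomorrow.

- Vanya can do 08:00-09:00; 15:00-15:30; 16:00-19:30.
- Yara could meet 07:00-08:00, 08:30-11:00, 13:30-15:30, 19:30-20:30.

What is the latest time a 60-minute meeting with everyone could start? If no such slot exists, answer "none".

Vanya ∩ Yara: 08:30-09:00, 15:00-15:30.
No common window is at least 60 minutes long.

none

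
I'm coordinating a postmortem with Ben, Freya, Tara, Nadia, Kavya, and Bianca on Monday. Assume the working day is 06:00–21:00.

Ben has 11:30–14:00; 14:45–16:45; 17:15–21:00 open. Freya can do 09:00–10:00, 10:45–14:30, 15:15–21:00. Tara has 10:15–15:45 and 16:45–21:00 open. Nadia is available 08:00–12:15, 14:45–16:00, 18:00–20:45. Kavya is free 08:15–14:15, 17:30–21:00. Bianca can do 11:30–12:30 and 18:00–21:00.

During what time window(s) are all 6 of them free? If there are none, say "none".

11:30-12:15, 18:00-20:45

Ben ∩ Freya: 11:30-14:00, 15:15-16:45, 17:15-21:00.
Ben ∩ Freya ∩ Tara: 11:30-14:00, 15:15-15:45, 17:15-21:00.
Ben ∩ Freya ∩ Tara ∩ Nadia: 11:30-12:15, 15:15-15:45, 18:00-20:45.
Ben ∩ Freya ∩ Tara ∩ Nadia ∩ Kavya: 11:30-12:15, 18:00-20:45.
Ben ∩ Freya ∩ Tara ∩ Nadia ∩ Kavya ∩ Bianca: 11:30-12:15, 18:00-20:45.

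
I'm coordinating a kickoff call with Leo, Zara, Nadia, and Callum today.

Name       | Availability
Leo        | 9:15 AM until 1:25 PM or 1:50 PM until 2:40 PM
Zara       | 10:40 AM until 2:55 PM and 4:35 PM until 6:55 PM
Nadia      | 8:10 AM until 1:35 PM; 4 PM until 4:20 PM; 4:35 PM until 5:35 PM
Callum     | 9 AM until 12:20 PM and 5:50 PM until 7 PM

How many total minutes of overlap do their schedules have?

100

Leo ∩ Zara: 10:40-13:25, 13:50-14:40.
Leo ∩ Zara ∩ Nadia: 10:40-13:25.
Leo ∩ Zara ∩ Nadia ∩ Callum: 10:40-12:20.
That's a single block of 100 minutes.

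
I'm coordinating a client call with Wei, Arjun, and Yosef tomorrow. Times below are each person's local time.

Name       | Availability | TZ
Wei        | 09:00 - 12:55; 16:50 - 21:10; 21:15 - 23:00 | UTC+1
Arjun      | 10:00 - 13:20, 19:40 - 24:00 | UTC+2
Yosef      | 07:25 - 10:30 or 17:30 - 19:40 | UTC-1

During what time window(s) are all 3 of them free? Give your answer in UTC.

Wei in UTC: 08:00-11:55, 15:50-20:10, 20:15-22:00 (subtract 1h to convert from UTC+1).
Arjun in UTC: 08:00-11:20, 17:40-22:00 (subtract 2h to convert from UTC+2).
Yosef in UTC: 08:25-11:30, 18:30-20:40 (add 1h to convert from UTC-1).
Wei ∩ Arjun: 08:00-11:20, 17:40-20:10, 20:15-22:00.
Wei ∩ Arjun ∩ Yosef: 08:25-11:20, 18:30-20:10, 20:15-20:40.

08:25-11:20, 18:30-20:10, 20:15-20:40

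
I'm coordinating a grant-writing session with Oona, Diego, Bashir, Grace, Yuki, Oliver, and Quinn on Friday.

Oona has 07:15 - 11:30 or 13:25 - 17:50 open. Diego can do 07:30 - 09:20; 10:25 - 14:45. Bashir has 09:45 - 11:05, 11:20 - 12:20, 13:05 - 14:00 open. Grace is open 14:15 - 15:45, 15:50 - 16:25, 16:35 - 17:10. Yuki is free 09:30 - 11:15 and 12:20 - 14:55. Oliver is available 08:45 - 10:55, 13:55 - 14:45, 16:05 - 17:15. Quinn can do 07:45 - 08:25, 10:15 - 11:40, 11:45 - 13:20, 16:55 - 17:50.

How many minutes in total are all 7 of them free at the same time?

Oona ∩ Diego: 07:30-09:20, 10:25-11:30, 13:25-14:45.
Oona ∩ Diego ∩ Bashir: 10:25-11:05, 11:20-11:30, 13:25-14:00.
Oona ∩ Diego ∩ Bashir ∩ Grace: ∅.
Oona ∩ Diego ∩ Bashir ∩ Grace ∩ Yuki: ∅.
Oona ∩ Diego ∩ Bashir ∩ Grace ∩ Yuki ∩ Oliver: ∅.
Oona ∩ Diego ∩ Bashir ∩ Grace ∩ Yuki ∩ Oliver ∩ Quinn: ∅.
There is no time when everyone is free.
There is no common window, so the total is 0 minutes.

0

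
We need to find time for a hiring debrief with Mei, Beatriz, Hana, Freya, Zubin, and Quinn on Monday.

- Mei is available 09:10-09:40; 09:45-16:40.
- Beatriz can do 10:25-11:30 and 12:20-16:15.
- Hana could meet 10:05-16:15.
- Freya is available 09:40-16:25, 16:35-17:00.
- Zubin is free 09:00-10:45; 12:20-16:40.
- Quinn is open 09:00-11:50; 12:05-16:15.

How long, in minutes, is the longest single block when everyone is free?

Mei ∩ Beatriz: 10:25-11:30, 12:20-16:15.
Mei ∩ Beatriz ∩ Hana: 10:25-11:30, 12:20-16:15.
Mei ∩ Beatriz ∩ Hana ∩ Freya: 10:25-11:30, 12:20-16:15.
Mei ∩ Beatriz ∩ Hana ∩ Freya ∩ Zubin: 10:25-10:45, 12:20-16:15.
Mei ∩ Beatriz ∩ Hana ∩ Freya ∩ Zubin ∩ Quinn: 10:25-10:45, 12:20-16:15.
Those are the intersection windows.
The longest is 12:20-16:15 at 235 minutes.

235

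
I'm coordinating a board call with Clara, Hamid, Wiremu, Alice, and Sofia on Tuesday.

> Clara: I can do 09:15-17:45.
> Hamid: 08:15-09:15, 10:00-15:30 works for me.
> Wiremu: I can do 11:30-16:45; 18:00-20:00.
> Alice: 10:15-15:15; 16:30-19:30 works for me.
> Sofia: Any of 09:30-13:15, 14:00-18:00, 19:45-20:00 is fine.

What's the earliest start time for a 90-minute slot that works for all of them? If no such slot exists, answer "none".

11:30

Clara ∩ Hamid: 10:00-15:30.
Clara ∩ Hamid ∩ Wiremu: 11:30-15:30.
Clara ∩ Hamid ∩ Wiremu ∩ Alice: 11:30-15:15.
Clara ∩ Hamid ∩ Wiremu ∩ Alice ∩ Sofia: 11:30-13:15, 14:00-15:15.
Those are the intersection windows.
The first common window of at least 90 minutes is 11:30-13:15, so the earliest start is 11:30.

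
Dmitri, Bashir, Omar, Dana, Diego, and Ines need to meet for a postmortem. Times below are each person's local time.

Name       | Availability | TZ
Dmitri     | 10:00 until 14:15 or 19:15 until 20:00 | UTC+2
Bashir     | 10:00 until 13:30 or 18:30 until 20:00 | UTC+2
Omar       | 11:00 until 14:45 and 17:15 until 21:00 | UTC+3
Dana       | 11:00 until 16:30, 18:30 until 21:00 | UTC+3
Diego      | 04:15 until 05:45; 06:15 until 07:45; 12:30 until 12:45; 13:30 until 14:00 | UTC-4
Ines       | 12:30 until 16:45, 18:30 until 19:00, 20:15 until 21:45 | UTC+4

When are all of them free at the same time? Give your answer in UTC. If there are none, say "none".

Dmitri in UTC: 08:00-12:15, 17:15-18:00 (subtract 2h to convert from UTC+2).
Bashir in UTC: 08:00-11:30, 16:30-18:00 (subtract 2h to convert from UTC+2).
Omar in UTC: 08:00-11:45, 14:15-18:00 (subtract 3h to convert from UTC+3).
Dana in UTC: 08:00-13:30, 15:30-18:00 (subtract 3h to convert from UTC+3).
Diego in UTC: 08:15-09:45, 10:15-11:45, 16:30-16:45, 17:30-18:00 (add 4h to convert from UTC-4).
Ines in UTC: 08:30-12:45, 14:30-15:00, 16:15-17:45 (subtract 4h to convert from UTC+4).
Dmitri ∩ Bashir: 08:00-11:30, 17:15-18:00.
Dmitri ∩ Bashir ∩ Omar: 08:00-11:30, 17:15-18:00.
Dmitri ∩ Bashir ∩ Omar ∩ Dana: 08:00-11:30, 17:15-18:00.
Dmitri ∩ Bashir ∩ Omar ∩ Dana ∩ Diego: 08:15-09:45, 10:15-11:30, 17:30-18:00.
Dmitri ∩ Bashir ∩ Omar ∩ Dana ∩ Diego ∩ Ines: 08:30-09:45, 10:15-11:30, 17:30-17:45.
So the common availability across everyone is 08:30-09:45, 10:15-11:30, 17:30-17:45.

08:30-09:45, 10:15-11:30, 17:30-17:45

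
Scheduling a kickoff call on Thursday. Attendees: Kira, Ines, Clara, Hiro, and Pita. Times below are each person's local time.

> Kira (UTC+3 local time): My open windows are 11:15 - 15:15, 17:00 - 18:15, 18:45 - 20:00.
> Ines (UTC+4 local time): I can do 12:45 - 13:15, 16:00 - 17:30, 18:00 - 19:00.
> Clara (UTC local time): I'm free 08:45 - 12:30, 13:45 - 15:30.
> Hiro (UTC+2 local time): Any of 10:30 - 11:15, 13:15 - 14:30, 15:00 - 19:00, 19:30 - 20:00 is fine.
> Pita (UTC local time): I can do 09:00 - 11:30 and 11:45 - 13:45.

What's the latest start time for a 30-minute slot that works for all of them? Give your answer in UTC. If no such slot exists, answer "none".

none

Kira in UTC: 08:15-12:15, 14:00-15:15, 15:45-17:00 (subtract 3h to convert from UTC+3).
Ines in UTC: 08:45-09:15, 12:00-13:30, 14:00-15:00 (subtract 4h to convert from UTC+4).
Clara in UTC: 08:45-12:30, 13:45-15:30.
Hiro in UTC: 08:30-09:15, 11:15-12:30, 13:00-17:00, 17:30-18:00 (subtract 2h to convert from UTC+2).
Pita in UTC: 09:00-11:30, 11:45-13:45.
Kira ∩ Ines: 08:45-09:15, 12:00-12:15, 14:00-15:00.
Kira ∩ Ines ∩ Clara: 08:45-09:15, 12:00-12:15, 14:00-15:00.
Kira ∩ Ines ∩ Clara ∩ Hiro: 08:45-09:15, 12:00-12:15, 14:00-15:00.
Kira ∩ Ines ∩ Clara ∩ Hiro ∩ Pita: 09:00-09:15, 12:00-12:15.
No common window is at least 30 minutes long.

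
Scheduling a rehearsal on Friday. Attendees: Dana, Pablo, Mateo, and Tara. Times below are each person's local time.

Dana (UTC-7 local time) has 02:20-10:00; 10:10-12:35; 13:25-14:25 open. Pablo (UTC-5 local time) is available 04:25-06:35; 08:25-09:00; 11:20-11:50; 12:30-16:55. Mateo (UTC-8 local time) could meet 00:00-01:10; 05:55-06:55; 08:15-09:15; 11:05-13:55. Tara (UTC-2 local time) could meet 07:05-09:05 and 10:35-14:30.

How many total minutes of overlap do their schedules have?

Dana in UTC: 09:20-17:00, 17:10-19:35, 20:25-21:25 (add 7h to convert from UTC-7).
Pablo in UTC: 09:25-11:35, 13:25-14:00, 16:20-16:50, 17:30-21:55 (add 5h to convert from UTC-5).
Mateo in UTC: 08:00-09:10, 13:55-14:55, 16:15-17:15, 19:05-21:55 (add 8h to convert from UTC-8).
Tara in UTC: 09:05-11:05, 12:35-16:30 (add 2h to convert from UTC-2).
Dana ∩ Pablo: 09:25-11:35, 13:25-14:00, 16:20-16:50, 17:30-19:35, 20:25-21:25.
Dana ∩ Pablo ∩ Mateo: 13:55-14:00, 16:20-16:50, 19:05-19:35, 20:25-21:25.
Dana ∩ Pablo ∩ Mateo ∩ Tara: 13:55-14:00, 16:20-16:30.
Summing the common windows: 5 + 10 = 15 minutes.

15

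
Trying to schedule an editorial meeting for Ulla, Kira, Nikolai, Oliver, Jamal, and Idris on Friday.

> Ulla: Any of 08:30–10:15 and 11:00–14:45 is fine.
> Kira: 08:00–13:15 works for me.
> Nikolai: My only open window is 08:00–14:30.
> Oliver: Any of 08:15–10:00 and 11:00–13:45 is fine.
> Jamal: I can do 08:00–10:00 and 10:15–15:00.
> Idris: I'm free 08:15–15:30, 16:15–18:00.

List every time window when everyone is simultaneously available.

Ulla ∩ Kira: 08:30-10:15, 11:00-13:15.
Ulla ∩ Kira ∩ Nikolai: 08:30-10:15, 11:00-13:15.
Ulla ∩ Kira ∩ Nikolai ∩ Oliver: 08:30-10:00, 11:00-13:15.
Ulla ∩ Kira ∩ Nikolai ∩ Oliver ∩ Jamal: 08:30-10:00, 11:00-13:15.
Ulla ∩ Kira ∩ Nikolai ∩ Oliver ∩ Jamal ∩ Idris: 08:30-10:00, 11:00-13:15.

08:30-10:00, 11:00-13:15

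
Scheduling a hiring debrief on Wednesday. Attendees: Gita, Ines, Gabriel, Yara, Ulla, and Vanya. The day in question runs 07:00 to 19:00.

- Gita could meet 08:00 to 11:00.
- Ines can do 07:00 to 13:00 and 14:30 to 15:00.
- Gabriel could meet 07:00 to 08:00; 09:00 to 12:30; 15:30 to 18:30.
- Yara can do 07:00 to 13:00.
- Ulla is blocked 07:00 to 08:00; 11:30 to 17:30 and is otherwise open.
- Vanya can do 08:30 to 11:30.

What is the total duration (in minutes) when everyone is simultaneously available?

Gita free: 08:00-11:00.
Ines free: 07:00-13:00, 14:30-15:00.
Gabriel free: 07:00-08:00, 09:00-12:30, 15:30-18:30.
Yara free: 07:00-13:00.
Ulla free: 08:00-11:30, 17:30-19:00 (invert busy blocks within the working day).
Vanya free: 08:30-11:30.
Gita ∩ Ines: 08:00-11:00.
Gita ∩ Ines ∩ Gabriel: 09:00-11:00.
Gita ∩ Ines ∩ Gabriel ∩ Yara: 09:00-11:00.
Gita ∩ Ines ∩ Gabriel ∩ Yara ∩ Ulla: 09:00-11:00.
Gita ∩ Ines ∩ Gabriel ∩ Yara ∩ Ulla ∩ Vanya: 09:00-11:00.
That's a single block of 120 minutes.

120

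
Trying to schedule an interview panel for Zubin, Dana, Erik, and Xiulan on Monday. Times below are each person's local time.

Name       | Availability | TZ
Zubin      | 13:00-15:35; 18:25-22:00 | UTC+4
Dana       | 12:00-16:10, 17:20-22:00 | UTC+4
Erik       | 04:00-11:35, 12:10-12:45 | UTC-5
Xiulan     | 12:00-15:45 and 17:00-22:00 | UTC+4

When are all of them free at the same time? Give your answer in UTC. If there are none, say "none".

Zubin in UTC: 09:00-11:35, 14:25-18:00 (subtract 4h to convert from UTC+4).
Dana in UTC: 08:00-12:10, 13:20-18:00 (subtract 4h to convert from UTC+4).
Erik in UTC: 09:00-16:35, 17:10-17:45 (add 5h to convert from UTC-5).
Xiulan in UTC: 08:00-11:45, 13:00-18:00 (subtract 4h to convert from UTC+4).
Zubin ∩ Dana: 09:00-11:35, 14:25-18:00.
Zubin ∩ Dana ∩ Erik: 09:00-11:35, 14:25-16:35, 17:10-17:45.
Zubin ∩ Dana ∩ Erik ∩ Xiulan: 09:00-11:35, 14:25-16:35, 17:10-17:45.
So the common availability across everyone is 09:00-11:35, 14:25-16:35, 17:10-17:45.

09:00-11:35, 14:25-16:35, 17:10-17:45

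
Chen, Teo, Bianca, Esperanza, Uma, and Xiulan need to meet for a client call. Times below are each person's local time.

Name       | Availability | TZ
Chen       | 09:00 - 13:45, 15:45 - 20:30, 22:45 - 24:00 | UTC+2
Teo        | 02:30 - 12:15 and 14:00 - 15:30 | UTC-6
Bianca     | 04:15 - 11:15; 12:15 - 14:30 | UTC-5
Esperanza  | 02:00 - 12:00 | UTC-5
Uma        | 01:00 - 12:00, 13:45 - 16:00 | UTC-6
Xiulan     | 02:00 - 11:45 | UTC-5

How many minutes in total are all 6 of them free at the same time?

300

Chen in UTC: 07:00-11:45, 13:45-18:30, 20:45-22:00 (subtract 2h to convert from UTC+2).
Teo in UTC: 08:30-18:15, 20:00-21:30 (add 6h to convert from UTC-6).
Bianca in UTC: 09:15-16:15, 17:15-19:30 (add 5h to convert from UTC-5).
Esperanza in UTC: 07:00-17:00 (add 5h to convert from UTC-5).
Uma in UTC: 07:00-18:00, 19:45-22:00 (add 6h to convert from UTC-6).
Xiulan in UTC: 07:00-16:45 (add 5h to convert from UTC-5).
Chen ∩ Teo: 08:30-11:45, 13:45-18:15, 20:45-21:30.
Chen ∩ Teo ∩ Bianca: 09:15-11:45, 13:45-16:15, 17:15-18:15.
Chen ∩ Teo ∩ Bianca ∩ Esperanza: 09:15-11:45, 13:45-16:15.
Chen ∩ Teo ∩ Bianca ∩ Esperanza ∩ Uma: 09:15-11:45, 13:45-16:15.
Chen ∩ Teo ∩ Bianca ∩ Esperanza ∩ Uma ∩ Xiulan: 09:15-11:45, 13:45-16:15.
Summing the common windows: 150 + 150 = 300 minutes.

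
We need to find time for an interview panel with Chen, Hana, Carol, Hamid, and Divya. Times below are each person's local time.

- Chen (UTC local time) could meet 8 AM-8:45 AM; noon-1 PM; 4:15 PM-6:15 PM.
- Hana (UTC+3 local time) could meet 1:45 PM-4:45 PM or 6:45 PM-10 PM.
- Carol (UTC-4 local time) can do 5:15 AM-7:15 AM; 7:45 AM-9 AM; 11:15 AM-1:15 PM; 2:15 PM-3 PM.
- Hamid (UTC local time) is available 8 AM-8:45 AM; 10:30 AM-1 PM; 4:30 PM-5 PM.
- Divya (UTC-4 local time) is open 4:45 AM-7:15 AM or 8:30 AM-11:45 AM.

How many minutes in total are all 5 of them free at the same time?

Chen in UTC: 08:00-08:45, 12:00-13:00, 16:15-18:15.
Hana in UTC: 10:45-13:45, 15:45-19:00 (subtract 3h to convert from UTC+3).
Carol in UTC: 09:15-11:15, 11:45-13:00, 15:15-17:15, 18:15-19:00 (add 4h to convert from UTC-4).
Hamid in UTC: 08:00-08:45, 10:30-13:00, 16:30-17:00.
Divya in UTC: 08:45-11:15, 12:30-15:45 (add 4h to convert from UTC-4).
Chen ∩ Hana: 12:00-13:00, 16:15-18:15.
Chen ∩ Hana ∩ Carol: 12:00-13:00, 16:15-17:15.
Chen ∩ Hana ∩ Carol ∩ Hamid: 12:00-13:00, 16:30-17:00.
Chen ∩ Hana ∩ Carol ∩ Hamid ∩ Divya: 12:30-13:00.
That's a single block of 30 minutes.

30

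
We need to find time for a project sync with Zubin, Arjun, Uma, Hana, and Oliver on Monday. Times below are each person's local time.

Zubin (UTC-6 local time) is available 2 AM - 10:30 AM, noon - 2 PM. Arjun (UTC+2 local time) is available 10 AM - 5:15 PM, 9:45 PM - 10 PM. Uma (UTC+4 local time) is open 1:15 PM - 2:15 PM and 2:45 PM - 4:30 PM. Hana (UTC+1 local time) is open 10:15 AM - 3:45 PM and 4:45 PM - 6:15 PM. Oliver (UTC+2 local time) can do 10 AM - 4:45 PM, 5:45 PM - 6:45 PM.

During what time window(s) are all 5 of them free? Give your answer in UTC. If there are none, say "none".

Zubin in UTC: 08:00-16:30, 18:00-20:00 (add 6h to convert from UTC-6).
Arjun in UTC: 08:00-15:15, 19:45-20:00 (subtract 2h to convert from UTC+2).
Uma in UTC: 09:15-10:15, 10:45-12:30 (subtract 4h to convert from UTC+4).
Hana in UTC: 09:15-14:45, 15:45-17:15 (subtract 1h to convert from UTC+1).
Oliver in UTC: 08:00-14:45, 15:45-16:45 (subtract 2h to convert from UTC+2).
Zubin ∩ Arjun: 08:00-15:15, 19:45-20:00.
Zubin ∩ Arjun ∩ Uma: 09:15-10:15, 10:45-12:30.
Zubin ∩ Arjun ∩ Uma ∩ Hana: 09:15-10:15, 10:45-12:30.
Zubin ∩ Arjun ∩ Uma ∩ Hana ∩ Oliver: 09:15-10:15, 10:45-12:30.
So the common availability across everyone is 09:15-10:15, 10:45-12:30.

09:15-10:15, 10:45-12:30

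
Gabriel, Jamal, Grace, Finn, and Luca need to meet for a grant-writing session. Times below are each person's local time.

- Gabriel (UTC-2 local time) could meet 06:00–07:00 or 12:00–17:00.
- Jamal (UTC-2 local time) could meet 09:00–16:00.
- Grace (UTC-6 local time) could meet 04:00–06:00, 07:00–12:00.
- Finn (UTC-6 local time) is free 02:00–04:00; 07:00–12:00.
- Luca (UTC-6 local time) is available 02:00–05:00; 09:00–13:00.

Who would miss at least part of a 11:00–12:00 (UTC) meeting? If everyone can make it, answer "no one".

Finn, Gabriel, Luca

Gabriel in UTC: 08:00-09:00, 14:00-19:00 (add 2h to convert from UTC-2).
Jamal in UTC: 11:00-18:00 (add 2h to convert from UTC-2).
Grace in UTC: 10:00-12:00, 13:00-18:00 (add 6h to convert from UTC-6).
Finn in UTC: 08:00-10:00, 13:00-18:00 (add 6h to convert from UTC-6).
Luca in UTC: 08:00-11:00, 15:00-19:00 (add 6h to convert from UTC-6).
Gabriel: not fully free for 11:00-12:00. Jamal: free for 11:00-12:00. Grace: free for 11:00-12:00. Finn: not fully free for 11:00-12:00. Luca: not fully free for 11:00-12:00.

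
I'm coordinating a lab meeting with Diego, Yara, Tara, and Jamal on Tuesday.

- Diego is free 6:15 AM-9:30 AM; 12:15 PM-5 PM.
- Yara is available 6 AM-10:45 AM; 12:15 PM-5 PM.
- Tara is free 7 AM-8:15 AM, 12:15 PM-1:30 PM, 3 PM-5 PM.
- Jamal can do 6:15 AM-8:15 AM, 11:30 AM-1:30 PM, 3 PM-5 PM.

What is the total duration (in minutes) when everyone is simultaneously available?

Diego ∩ Yara: 06:15-09:30, 12:15-17:00.
Diego ∩ Yara ∩ Tara: 07:00-08:15, 12:15-13:30, 15:00-17:00.
Diego ∩ Yara ∩ Tara ∩ Jamal: 07:00-08:15, 12:15-13:30, 15:00-17:00.
So the common availability across everyone is 07:00-08:15, 12:15-13:30, 15:00-17:00.
Summing the common windows: 75 + 75 + 120 = 270 minutes.

270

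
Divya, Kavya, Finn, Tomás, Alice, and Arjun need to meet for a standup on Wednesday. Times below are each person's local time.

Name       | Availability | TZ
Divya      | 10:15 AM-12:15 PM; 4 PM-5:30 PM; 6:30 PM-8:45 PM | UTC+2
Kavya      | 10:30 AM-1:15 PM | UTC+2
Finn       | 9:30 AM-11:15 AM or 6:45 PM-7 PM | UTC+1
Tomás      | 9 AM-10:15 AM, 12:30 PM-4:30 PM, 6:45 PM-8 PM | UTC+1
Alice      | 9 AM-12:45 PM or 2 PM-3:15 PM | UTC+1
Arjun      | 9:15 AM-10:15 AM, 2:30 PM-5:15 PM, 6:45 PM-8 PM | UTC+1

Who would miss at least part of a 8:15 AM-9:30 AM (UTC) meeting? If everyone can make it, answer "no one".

Divya in UTC: 08:15-10:15, 14:00-15:30, 16:30-18:45 (subtract 2h to convert from UTC+2).
Kavya in UTC: 08:30-11:15 (subtract 2h to convert from UTC+2).
Finn in UTC: 08:30-10:15, 17:45-18:00 (subtract 1h to convert from UTC+1).
Tomás in UTC: 08:00-09:15, 11:30-15:30, 17:45-19:00 (subtract 1h to convert from UTC+1).
Alice in UTC: 08:00-11:45, 13:00-14:15 (subtract 1h to convert from UTC+1).
Arjun in UTC: 08:15-09:15, 13:30-16:15, 17:45-19:00 (subtract 1h to convert from UTC+1).
Divya: free for 08:15-09:30. Kavya: not fully free for 08:15-09:30. Finn: not fully free for 08:15-09:30. Tomás: not fully free for 08:15-09:30. Alice: free for 08:15-09:30. Arjun: not fully free for 08:15-09:30.

Arjun, Finn, Kavya, Tomás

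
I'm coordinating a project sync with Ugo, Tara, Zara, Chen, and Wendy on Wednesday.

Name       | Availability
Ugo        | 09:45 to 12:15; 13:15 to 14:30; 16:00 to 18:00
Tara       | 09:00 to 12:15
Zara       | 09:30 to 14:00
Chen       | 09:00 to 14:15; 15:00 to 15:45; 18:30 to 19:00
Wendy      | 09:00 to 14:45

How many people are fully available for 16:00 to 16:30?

Ugo can make the full 16:00-16:30 slot — that's 1.

1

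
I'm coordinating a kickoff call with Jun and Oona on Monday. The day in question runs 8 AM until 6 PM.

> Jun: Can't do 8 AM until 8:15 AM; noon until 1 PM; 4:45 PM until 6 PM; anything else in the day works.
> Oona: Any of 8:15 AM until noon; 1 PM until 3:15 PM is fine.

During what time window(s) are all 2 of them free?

08:15-12:00, 13:00-15:15

Jun free: 08:15-12:00, 13:00-16:45 (invert busy blocks within the working day).
Oona free: 08:15-12:00, 13:00-15:15.
Jun ∩ Oona: 08:15-12:00, 13:00-15:15.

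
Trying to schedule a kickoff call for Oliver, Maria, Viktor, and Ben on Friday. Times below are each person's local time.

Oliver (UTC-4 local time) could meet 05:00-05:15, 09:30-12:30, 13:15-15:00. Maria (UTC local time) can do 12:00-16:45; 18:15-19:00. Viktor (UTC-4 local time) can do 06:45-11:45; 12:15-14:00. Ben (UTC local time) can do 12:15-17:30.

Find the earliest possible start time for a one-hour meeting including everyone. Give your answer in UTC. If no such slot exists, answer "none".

13:30

Oliver in UTC: 09:00-09:15, 13:30-16:30, 17:15-19:00 (add 4h to convert from UTC-4).
Maria in UTC: 12:00-16:45, 18:15-19:00.
Viktor in UTC: 10:45-15:45, 16:15-18:00 (add 4h to convert from UTC-4).
Ben in UTC: 12:15-17:30.
Oliver ∩ Maria: 13:30-16:30, 18:15-19:00.
Oliver ∩ Maria ∩ Viktor: 13:30-15:45, 16:15-16:30.
Oliver ∩ Maria ∩ Viktor ∩ Ben: 13:30-15:45, 16:15-16:30.
The first common window of at least 60 minutes is 13:30-15:45, so the earliest start is 13:30.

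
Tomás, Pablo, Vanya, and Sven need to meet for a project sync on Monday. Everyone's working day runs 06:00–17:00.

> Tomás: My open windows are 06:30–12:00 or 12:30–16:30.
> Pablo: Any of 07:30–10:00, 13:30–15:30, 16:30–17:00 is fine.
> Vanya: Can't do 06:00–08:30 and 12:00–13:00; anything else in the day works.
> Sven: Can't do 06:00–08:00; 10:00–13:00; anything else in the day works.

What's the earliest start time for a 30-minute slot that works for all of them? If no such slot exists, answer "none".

08:30

Tomás free: 06:30-12:00, 12:30-16:30.
Pablo free: 07:30-10:00, 13:30-15:30, 16:30-17:00.
Vanya free: 08:30-12:00, 13:00-17:00 (invert busy blocks within the working day).
Sven free: 08:00-10:00, 13:00-17:00 (invert busy blocks within the working day).
Tomás ∩ Pablo: 07:30-10:00, 13:30-15:30.
Tomás ∩ Pablo ∩ Vanya: 08:30-10:00, 13:30-15:30.
Tomás ∩ Pablo ∩ Vanya ∩ Sven: 08:30-10:00, 13:30-15:30.
The first common window of at least 30 minutes is 08:30-10:00, so the earliest start is 08:30.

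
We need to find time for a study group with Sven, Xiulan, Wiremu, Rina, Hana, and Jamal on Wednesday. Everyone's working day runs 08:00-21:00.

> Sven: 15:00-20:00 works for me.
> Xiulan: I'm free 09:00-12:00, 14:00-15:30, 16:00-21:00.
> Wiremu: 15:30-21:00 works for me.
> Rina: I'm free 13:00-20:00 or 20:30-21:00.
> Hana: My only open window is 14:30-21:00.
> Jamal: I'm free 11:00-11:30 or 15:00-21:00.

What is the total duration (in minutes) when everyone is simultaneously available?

Sven ∩ Xiulan: 15:00-15:30, 16:00-20:00.
Sven ∩ Xiulan ∩ Wiremu: 16:00-20:00.
Sven ∩ Xiulan ∩ Wiremu ∩ Rina: 16:00-20:00.
Sven ∩ Xiulan ∩ Wiremu ∩ Rina ∩ Hana: 16:00-20:00.
Sven ∩ Xiulan ∩ Wiremu ∩ Rina ∩ Hana ∩ Jamal: 16:00-20:00.
Those are the intersection windows.
That's a single block of 240 minutes.

240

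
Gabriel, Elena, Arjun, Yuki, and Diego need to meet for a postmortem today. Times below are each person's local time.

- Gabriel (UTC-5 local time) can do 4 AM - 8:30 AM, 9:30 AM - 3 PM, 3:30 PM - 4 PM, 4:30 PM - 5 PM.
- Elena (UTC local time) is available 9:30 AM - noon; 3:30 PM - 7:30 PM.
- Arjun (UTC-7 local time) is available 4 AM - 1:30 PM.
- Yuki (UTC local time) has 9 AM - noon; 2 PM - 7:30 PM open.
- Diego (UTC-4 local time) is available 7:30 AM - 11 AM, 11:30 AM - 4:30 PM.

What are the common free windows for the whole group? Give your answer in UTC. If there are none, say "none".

11:30-12:00, 15:30-19:30

Gabriel in UTC: 09:00-13:30, 14:30-20:00, 20:30-21:00, 21:30-22:00 (add 5h to convert from UTC-5).
Elena in UTC: 09:30-12:00, 15:30-19:30.
Arjun in UTC: 11:00-20:30 (add 7h to convert from UTC-7).
Yuki in UTC: 09:00-12:00, 14:00-19:30.
Diego in UTC: 11:30-15:00, 15:30-20:30 (add 4h to convert from UTC-4).
Gabriel ∩ Elena: 09:30-12:00, 15:30-19:30.
Gabriel ∩ Elena ∩ Arjun: 11:00-12:00, 15:30-19:30.
Gabriel ∩ Elena ∩ Arjun ∩ Yuki: 11:00-12:00, 15:30-19:30.
Gabriel ∩ Elena ∩ Arjun ∩ Yuki ∩ Diego: 11:30-12:00, 15:30-19:30.
Those are the intersection windows.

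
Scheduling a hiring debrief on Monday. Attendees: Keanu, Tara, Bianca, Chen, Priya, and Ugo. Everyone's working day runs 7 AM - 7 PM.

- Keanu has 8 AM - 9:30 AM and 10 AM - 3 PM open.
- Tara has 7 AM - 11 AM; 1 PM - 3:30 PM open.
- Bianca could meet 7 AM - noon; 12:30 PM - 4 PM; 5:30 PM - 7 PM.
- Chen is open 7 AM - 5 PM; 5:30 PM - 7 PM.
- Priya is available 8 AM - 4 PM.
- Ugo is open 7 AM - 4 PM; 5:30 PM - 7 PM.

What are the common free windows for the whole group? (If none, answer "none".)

Keanu ∩ Tara: 08:00-09:30, 10:00-11:00, 13:00-15:00.
Keanu ∩ Tara ∩ Bianca: 08:00-09:30, 10:00-11:00, 13:00-15:00.
Keanu ∩ Tara ∩ Bianca ∩ Chen: 08:00-09:30, 10:00-11:00, 13:00-15:00.
Keanu ∩ Tara ∩ Bianca ∩ Chen ∩ Priya: 08:00-09:30, 10:00-11:00, 13:00-15:00.
Keanu ∩ Tara ∩ Bianca ∩ Chen ∩ Priya ∩ Ugo: 08:00-09:30, 10:00-11:00, 13:00-15:00.
So the common availability across everyone is 08:00-09:30, 10:00-11:00, 13:00-15:00.

08:00-09:30, 10:00-11:00, 13:00-15:00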